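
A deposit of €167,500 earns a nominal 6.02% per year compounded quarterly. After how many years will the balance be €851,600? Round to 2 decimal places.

Periodic rate i = 0.0602/4 = 0.01505.
n = ln(851600/167500) / ln(1+0.01505) = ln(5.08418) / 0.014938 = 108.8598 quarters
= 108.8598/4 years

27.21 years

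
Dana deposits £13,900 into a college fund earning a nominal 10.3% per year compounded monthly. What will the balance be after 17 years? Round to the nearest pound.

£79,473

With 12 periods per year: i = 0.00858333, n = 204.
FV = 13,900 × (1 + 0.00858333)^204 = 79,472.9616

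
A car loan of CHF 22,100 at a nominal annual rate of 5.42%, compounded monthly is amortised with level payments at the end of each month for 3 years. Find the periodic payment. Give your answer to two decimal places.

CHF 666.53

Periodic rate i = 0.0542/12 = 0.00451667; n = 3 × 12 = 36 periods.
PMT = 22100 / ( [1 − (1+0.00451667)^(−36)] / 0.00451667 ) = 22100 / 33.156684 = 666.5323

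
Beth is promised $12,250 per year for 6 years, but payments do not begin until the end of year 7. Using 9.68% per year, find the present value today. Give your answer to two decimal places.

PV at t=6 (ordinary 6-year annuity): 12250 × a(6|0.0968) = 12250 × 4.396408 = 53,856.0029
PV₀ = 53,856.0029 / (1+0.0968)^6 = 53,856.0029 / 1.740863 = 30,936.3781

$30,936.38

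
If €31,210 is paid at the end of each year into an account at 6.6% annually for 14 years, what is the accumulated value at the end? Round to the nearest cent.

FV = PMT · [(1+i)^n − 1] / i = 31210 · 21.921416 = 684,167.4080

€684,167.41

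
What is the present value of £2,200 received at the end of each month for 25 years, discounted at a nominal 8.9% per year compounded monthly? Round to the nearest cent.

Periodic rate i = 0.089/12 = 0.00741667; n = 25 × 12 = 300 periods.
PV = 2200 × [1 − (1+0.00741667)^(−300)] / 0.00741667 = 2200 × 120.140446 = 264,308.9822

£264,308.98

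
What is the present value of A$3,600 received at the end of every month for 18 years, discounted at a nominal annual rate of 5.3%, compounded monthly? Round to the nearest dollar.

i = 0.053/12 = 0.00441667 per month; n = 18·12 = 216.
Annuity factor a(216|0.00441667) = 139.017253; PV = 3600 × 139.017253 = 500,462.1112

A$500,462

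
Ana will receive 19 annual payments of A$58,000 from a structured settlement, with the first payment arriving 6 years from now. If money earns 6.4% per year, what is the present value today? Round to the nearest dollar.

A$460,090

PV at t=5 (ordinary 19-year annuity): 58000 × a(19|0.064) = 58000 × 10.817391 = 627,408.7067
Discount back 5 years: 627,408.7067 × (1+0.064)^(−5) = 627,408.7067 × 0.733317 = 460,089.5841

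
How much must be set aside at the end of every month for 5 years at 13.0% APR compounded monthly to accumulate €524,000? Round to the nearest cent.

€6,245.94

i = 0.13/12 = 0.0108333 per month; n = 5·12 = 60.
FV-annuity factor = 83.894449; PMT = 524000 / 83.894449 = 6,245.9436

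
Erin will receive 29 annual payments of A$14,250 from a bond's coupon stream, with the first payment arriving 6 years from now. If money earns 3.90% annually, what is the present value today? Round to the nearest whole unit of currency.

A$202,268

PV at t=5 (ordinary 29-year annuity): 14250 × a(29|0.039) = 14250 × 17.186592 = 244,908.9376
Discount back 5 years: 244,908.9376 × (1+0.039)^(−5) = 244,908.9376 × 0.825890 = 202,267.8679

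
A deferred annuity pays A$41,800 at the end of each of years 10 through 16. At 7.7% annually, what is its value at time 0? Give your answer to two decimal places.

A$112,781.73

Value one period before first payment (t=9): 41800 × [1 − (1+0.077)^(−7)] / 0.077 = 41800 × 5.260219 = 219,877.1404
Discount back 9 years: 219,877.1404 × (1+0.077)^(−9) = 219,877.1404 × 0.512931 = 112,781.7296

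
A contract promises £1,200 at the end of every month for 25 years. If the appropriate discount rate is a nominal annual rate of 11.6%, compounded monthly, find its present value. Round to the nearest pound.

£117,212

Periodic rate i = 0.116/12 = 0.00966667; n = 25 × 12 = 300 periods.
PV = PMT · [1 − (1+i)^(−n)] / i = 1200 · 97.676391 = 117,211.6690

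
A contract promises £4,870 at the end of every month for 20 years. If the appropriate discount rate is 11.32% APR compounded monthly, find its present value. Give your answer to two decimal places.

£462,025.65

i = 0.1132/12 = 0.00943333 per month; n = 20·12 = 240.
Annuity factor a(240|0.00943333) = 94.871796; PV = 4870 × 94.871796 = 462,025.6486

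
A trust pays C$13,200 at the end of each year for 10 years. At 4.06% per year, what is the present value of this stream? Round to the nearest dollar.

PV = PMT · [1 − (1+i)^(−n)] / i = 13200 · 8.086724 = 106,744.7515

C$106,745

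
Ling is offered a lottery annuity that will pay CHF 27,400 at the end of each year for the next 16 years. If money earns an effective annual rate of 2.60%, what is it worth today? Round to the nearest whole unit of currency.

PV = 27400 × [1 − (1+0.026)^(−16)] / 0.026 = 27400 × 12.953981 = 354,939.0698

CHF 354,939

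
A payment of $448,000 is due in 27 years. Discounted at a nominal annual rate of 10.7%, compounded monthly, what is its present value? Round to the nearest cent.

$25,244.22

With 12 periods per year: i = 0.00891667, n = 324.
Discount factor = (1+0.00891667)^(−324) = 0.056349; PV = 448,000 × 0.056349 = 25,244.2221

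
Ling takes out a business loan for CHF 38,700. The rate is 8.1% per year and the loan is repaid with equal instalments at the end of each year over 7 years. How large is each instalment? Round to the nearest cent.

CHF 7,458.64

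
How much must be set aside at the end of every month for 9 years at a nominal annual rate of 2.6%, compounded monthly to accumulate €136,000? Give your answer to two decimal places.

€1,119.02

With 12 periods per year: i = 0.00216667, n = 108.
FV-annuity factor = 121.534459; PMT = 136000 / 121.534459 = 1,119.0242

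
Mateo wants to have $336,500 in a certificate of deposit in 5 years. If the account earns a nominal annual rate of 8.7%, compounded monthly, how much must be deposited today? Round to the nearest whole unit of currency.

$218,147

With 12 periods per year: i = 0.00725, n = 60.
Discount factor = (1+0.00725)^(−60) = 0.648281; PV = 336,500 × 0.648281 = 218,146.6283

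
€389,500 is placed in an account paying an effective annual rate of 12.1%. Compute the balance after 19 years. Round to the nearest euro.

389,500 × (1+0.121)^19 = 389,500 × 8.760051 = 3,412,039.9016

€3,412,040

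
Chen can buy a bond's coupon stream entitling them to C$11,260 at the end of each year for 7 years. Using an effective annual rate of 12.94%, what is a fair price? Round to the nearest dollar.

C$49,892

PV = 11260 × [1 − (1+0.1294)^(−7)] / 0.1294 = 11260 × 4.430882 = 49,891.7307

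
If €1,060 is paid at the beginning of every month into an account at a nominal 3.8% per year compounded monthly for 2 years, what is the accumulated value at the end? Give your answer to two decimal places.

€26,471.88

i = 0.038/12 = 0.00316667 per month; n = 2·12 = 24.
FV = 1060 × [(1+0.00316667)^24 − 1] / 0.00316667 × (1+i) = 1060 × 24.973471 = 26,471.8792
(Beginning-of-period payments → annuity-due factor ×(1+i).)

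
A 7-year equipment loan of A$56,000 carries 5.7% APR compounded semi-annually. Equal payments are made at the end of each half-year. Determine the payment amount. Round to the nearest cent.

i = 0.057/2 = 0.0285 per half-year; n = 7·2 = 14.
PMT = 56000 / ( [1 − (1+0.0285)^(−14)] / 0.0285 ) = 56000 / 11.412446 = 4,906.9234

A$4,906.92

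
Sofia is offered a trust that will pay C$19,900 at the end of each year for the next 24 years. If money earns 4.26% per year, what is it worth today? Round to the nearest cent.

PV = PMT · [1 − (1+i)^(−n)] / i = 19900 · 14.849059 = 295,496.2778

C$295,496.28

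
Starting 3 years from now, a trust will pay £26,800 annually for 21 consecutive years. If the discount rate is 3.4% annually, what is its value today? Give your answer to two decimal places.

PV at t=2 (ordinary 21-year annuity): 26800 × a(21|0.034) = 26800 × 14.837395 = 397,642.1977
PV₀ = 397,642.1977 / (1+0.034)^2 = 397,642.1977 / 1.069156 = 371,921.5883

£371,921.59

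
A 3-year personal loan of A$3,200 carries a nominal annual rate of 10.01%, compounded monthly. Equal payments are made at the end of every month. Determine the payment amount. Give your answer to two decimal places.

A$103.27

Periodic rate i = 0.1001/12 = 0.00834167; n = 3 × 12 = 36 periods.
PMT = 3200 / ( [1 − (1+0.00834167)^(−36)] / 0.00834167 ) = 3200 / 30.986727 = 103.2700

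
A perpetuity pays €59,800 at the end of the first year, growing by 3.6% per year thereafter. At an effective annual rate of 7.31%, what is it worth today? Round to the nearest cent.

PV = D₁/(r − g) = 59800/(0.0731 − 0.036) = 1,611,859.8383

€1,611,859.84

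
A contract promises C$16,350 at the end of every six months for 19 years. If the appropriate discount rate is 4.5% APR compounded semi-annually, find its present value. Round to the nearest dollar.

Periodic rate i = 0.045/2 = 0.0225; n = 19 × 2 = 38 periods.
PV = 16350 × [1 − (1+0.0225)^(−38)] / 0.0225 = 16350 × 25.362991 = 414,684.9057

C$414,685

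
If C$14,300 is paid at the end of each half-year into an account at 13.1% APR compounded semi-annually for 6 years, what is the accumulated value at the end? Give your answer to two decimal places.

i = 0.131/2 = 0.0655 per half-year; n = 6·2 = 12.
FV = 14300 × [(1+0.0655)^12 − 1] / 0.0655 = 14300 × 17.421713 = 249,130.4893

C$249,130.49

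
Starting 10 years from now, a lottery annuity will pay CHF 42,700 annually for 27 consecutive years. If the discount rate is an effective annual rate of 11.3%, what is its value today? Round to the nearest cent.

CHF 136,168.00

Value one period before first payment (t=9): 42700 × [1 − (1+0.113)^(−27)] / 0.113 = 42700 × 8.358025 = 356,887.6742
PV₀ = 356,887.6742 / (1+0.113)^9 = 356,887.6742 / 2.620936 = 136,168.0035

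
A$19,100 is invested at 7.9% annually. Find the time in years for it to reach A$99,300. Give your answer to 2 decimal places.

n = ln(99300/19100) / ln(1+0.079) = ln(5.19895) / 0.076035 = 21.6803 years

21.68 years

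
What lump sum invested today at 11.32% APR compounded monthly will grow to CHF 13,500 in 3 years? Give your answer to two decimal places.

CHF 9,628.06

i = 0.1132/12 = 0.00943333 per month; n = 3·12 = 36.
PV = 13,500 / (1 + 0.00943333)^36 = 13,500 / 1.402152 = 9,628.0572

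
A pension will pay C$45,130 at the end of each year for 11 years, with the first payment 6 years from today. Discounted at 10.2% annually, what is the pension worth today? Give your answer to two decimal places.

PV at t=5 (ordinary 11-year annuity): 45130 × a(11|0.102) = 45130 × 6.435687 = 290,442.5684
PV₀ = 290,442.5684 / (1+0.102)^5 = 290,442.5684 / 1.625204 = 178,711.4160

C$178,711.42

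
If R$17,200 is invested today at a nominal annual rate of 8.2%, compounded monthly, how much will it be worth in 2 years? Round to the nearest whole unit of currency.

R$20,254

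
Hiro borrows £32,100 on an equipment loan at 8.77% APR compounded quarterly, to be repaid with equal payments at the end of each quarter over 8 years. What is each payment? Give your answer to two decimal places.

i = 0.0877/4 = 0.021925 per quarter; n = 8·4 = 32.
PMT = 32100 / ( [1 − (1+0.021925)^(−32)] / 0.021925 ) = 32100 / 22.824897 = 1,406.3590

£1,406.36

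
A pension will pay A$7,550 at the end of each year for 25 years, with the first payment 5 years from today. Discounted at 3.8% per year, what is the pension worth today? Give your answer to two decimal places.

A$103,782.93

Value one period before first payment (t=4): 7550 × [1 − (1+0.038)^(−25)] / 0.038 = 7550 × 15.957631 = 120,480.1115
Discount back 4 years: 120,480.1115 × (1+0.038)^(−4) = 120,480.1115 × 0.861411 = 103,782.9346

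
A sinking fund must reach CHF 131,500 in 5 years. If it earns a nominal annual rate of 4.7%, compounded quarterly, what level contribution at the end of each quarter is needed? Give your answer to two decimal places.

CHF 5,871.05

i = 0.047/4 = 0.01175 per quarter; n = 5·4 = 20.
PMT = 131500 / ( [(1+0.01175)^20 − 1] / 0.01175 ) = 131500 / 22.398055 = 5,871.0454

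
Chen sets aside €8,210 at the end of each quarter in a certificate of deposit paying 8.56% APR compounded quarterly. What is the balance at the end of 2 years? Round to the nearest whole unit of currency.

€70,816

Periodic rate i = 0.0856/4 = 0.0214; n = 2 × 4 = 8 periods.
FV = 8210 × [(1+0.0214)^8 − 1] / 0.0214 = 8210 × 8.625544 = 70,815.7134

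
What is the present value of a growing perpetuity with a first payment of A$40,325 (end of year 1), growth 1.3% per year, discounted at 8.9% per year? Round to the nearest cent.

A$530,592.11

PV = D₁/(r − g) = 40325/(0.089 − 0.013) = 530,592.1053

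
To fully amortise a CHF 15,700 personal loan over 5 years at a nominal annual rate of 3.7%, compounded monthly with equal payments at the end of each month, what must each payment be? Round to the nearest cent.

CHF 287.02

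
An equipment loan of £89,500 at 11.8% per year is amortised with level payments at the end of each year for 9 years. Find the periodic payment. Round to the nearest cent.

Annuity-PV factor = 5.369003; PMT = 89500 / 5.369003 = 16,669.7612

£16,669.76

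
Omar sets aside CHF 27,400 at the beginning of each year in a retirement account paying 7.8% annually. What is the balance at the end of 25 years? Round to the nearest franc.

FV = PMT · [(1+i)^n − 1] / i × (1+i) = 27400 · 76.543015 = 2,097,278.6216
(Beginning-of-period payments → annuity-due factor ×(1+i).)

CHF 2,097,279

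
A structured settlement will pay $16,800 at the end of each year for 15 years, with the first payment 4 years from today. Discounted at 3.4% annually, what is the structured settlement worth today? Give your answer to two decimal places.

$176,277.29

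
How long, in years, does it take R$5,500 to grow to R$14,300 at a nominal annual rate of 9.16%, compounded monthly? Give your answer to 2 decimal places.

Periodic rate i = 0.0916/12 = 0.00763333.
n = ln(14300/5500) / ln(1+0.00763333) = ln(2.60000) / 0.007604 = 125.6533 months
= 125.6533/12 years

10.47 years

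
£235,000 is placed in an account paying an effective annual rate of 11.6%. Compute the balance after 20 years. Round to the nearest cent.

£2,110,336.71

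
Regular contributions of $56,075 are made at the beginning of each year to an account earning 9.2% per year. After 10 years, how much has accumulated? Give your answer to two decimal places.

FV = 56075 × [(1+0.092)^10 − 1] / 0.092 × (1+i) = 56075 × 16.749879 = 939,249.4616
Payments are at the start of each period, so multiply by (1+i).

$939,249.46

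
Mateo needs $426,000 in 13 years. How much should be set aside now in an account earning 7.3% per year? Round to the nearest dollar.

$170,456

Discount factor = (1+0.073)^(−13) = 0.400132; PV = 426,000 × 0.400132 = 170,456.3614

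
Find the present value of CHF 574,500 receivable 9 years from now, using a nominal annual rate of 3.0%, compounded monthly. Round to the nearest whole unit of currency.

Periodic rate i = 0.03/12 = 0.0025; n = 9 × 12 = 108 periods.
Discount factor = (1+0.0025)^(−108) = 0.763637; PV = 574,500 × 0.763637 = 438,709.3127

CHF 438,709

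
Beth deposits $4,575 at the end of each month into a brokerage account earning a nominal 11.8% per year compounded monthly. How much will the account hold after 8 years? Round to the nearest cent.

Periodic rate i = 0.118/12 = 0.00983333; n = 8 × 12 = 96 periods.
FV = 4575 × [(1+0.00983333)^96 − 1] / 0.00983333 = 4575 × 158.483127 = 725,060.3064

$725,060.31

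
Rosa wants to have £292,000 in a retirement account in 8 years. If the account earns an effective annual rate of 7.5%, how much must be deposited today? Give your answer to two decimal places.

PV = FV·(1+i)^(−n) = 292,000 × 0.560702 = 163,725.0522

£163,725.05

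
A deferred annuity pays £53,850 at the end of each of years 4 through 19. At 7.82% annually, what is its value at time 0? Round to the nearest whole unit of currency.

£384,691

PV at t=3 (ordinary 16-year annuity): 53850 × a(16|0.0782) = 53850 × 8.954148 = 482,180.8917
PV₀ = 482,180.8917 / (1+0.0782)^3 = 482,180.8917 / 1.253424 = 384,690.9888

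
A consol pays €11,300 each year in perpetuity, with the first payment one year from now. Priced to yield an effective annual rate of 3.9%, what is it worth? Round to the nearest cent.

€289,743.59

PV = C/r = 11300/0.039 = 289,743.5897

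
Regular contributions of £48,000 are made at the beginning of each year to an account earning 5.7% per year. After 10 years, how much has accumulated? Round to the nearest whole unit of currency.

£659,394

FV = 48000 × [(1+0.057)^10 − 1] / 0.057 × (1+i) = 48000 × 13.737365 = 659,393.5292
(annuity-due: payments at period start, so ×(1+i).)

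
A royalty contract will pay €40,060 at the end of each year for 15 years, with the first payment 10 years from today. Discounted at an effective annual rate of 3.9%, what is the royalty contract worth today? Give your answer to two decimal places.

Value one period before first payment (t=9): 40060 × [1 − (1+0.039)^(−15)] / 0.039 = 40060 × 11.196537 = 448,533.2617
PV₀ = 448,533.2617 / (1+0.039)^9 = 448,533.2617 / 1.411042 = 317,873.7946

€317,873.79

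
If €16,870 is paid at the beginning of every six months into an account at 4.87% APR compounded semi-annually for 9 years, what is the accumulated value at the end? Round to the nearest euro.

€384,614

i = 0.0487/2 = 0.02435 per half-year; n = 9·2 = 18.
FV = 16870 × [(1+0.02435)^18 − 1] / 0.02435 × (1+i) = 16870 × 22.798683 = 384,613.7881
(annuity-due: payments at period start, so ×(1+i).)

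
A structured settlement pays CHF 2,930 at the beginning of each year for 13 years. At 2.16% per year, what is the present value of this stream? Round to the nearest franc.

PV = 2930 × [1 − (1+0.0216)^(−13)] / 0.0216 × (1+i) = 2930 × 11.472167 = 33,613.4507
(Beginning-of-period payments → annuity-due factor ×(1+i).)

CHF 33,613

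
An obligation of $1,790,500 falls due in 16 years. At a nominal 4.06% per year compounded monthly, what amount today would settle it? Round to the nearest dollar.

i = 0.0406/12 = 0.00338333 per month; n = 16·12 = 192.
PV = 1,790,500 / (1 + 0.00338333)^192 = 1,790,500 / 1.912676 = 936,122.7619

$936,123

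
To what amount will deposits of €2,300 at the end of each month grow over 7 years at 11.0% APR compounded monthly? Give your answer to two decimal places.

€289,098.36

With 12 periods per year: i = 0.00916667, n = 84.
FV = PMT · [(1+i)^n − 1] / i = 2300 · 125.694940 = 289,098.3609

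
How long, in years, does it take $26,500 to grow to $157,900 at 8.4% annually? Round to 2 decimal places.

22.13 years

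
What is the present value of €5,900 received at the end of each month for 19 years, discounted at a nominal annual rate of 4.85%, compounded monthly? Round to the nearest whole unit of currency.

i = 0.0485/12 = 0.00404167 per month; n = 19·12 = 228.
PV = 5900 × [1 − (1+0.00404167)^(−228)] / 0.00404167 = 5900 × 148.784804 = 877,830.3457

€877,830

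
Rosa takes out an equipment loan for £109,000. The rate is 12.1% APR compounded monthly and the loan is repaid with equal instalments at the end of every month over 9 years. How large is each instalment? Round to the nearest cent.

Periodic rate i = 0.121/12 = 0.0100833; n = 9 × 12 = 108 periods.
Annuity-PV factor = 65.613881; PMT = 109000 / 65.613881 = 1,661.2338

£1,661.23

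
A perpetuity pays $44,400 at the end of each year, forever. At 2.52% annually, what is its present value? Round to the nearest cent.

PV = PMT / i = 44400 / 0.0252 = 1,761,904.7619

$1,761,904.76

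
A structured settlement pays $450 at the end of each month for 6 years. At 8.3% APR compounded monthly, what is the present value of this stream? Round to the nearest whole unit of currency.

$25,452

Periodic rate i = 0.083/12 = 0.00691667; n = 6 × 12 = 72 periods.
PV = 450 × [1 − (1+0.00691667)^(−72)] / 0.00691667 = 450 × 56.560812 = 25,452.3655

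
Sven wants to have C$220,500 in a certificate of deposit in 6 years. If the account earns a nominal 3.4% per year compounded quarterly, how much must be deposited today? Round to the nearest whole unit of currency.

With 4 periods per year: i = 0.0085, n = 24.
PV = FV·(1+i)^(−n) = 220,500 × 0.816166 = 179,964.5367

C$179,965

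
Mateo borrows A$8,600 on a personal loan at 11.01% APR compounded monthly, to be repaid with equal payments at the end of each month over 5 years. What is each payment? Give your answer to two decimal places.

A$187.03

Periodic rate i = 0.1101/12 = 0.009175; n = 5 × 12 = 60 periods.
Annuity-PV factor = 45.982486; PMT = 8600 / 45.982486 = 187.0277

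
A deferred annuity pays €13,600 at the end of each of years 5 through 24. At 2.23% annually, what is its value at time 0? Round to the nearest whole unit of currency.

Value one period before first payment (t=4): 13600 × [1 − (1+0.0223)^(−20)] / 0.0223 = 13600 × 15.994238 = 217,521.6389
PV₀ = 217,521.6389 / (1+0.0223)^4 = 217,521.6389 / 1.092228 = 199,153.9954

€199,154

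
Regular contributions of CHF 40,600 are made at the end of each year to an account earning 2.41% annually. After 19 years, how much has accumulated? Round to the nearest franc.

CHF 963,938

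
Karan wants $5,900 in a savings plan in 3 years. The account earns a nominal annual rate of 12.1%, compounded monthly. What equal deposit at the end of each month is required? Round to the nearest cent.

i = 0.121/12 = 0.0100833 per month; n = 3·12 = 36.
PMT = 5900 / ( [(1+0.0100833)^36 − 1] / 0.0100833 ) = 5900 / 43.142949 = 136.7547

$136.75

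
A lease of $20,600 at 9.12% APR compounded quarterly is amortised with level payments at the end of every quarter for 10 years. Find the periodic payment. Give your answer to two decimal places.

$790.51

i = 0.0912/4 = 0.0228 per quarter; n = 10·4 = 40.
Annuity-PV factor = 26.058978; PMT = 20600 / 26.058978 = 790.5145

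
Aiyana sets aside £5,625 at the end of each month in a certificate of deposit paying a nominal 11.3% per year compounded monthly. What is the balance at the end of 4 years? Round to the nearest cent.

i = 0.113/12 = 0.00941667 per month; n = 4·12 = 48.
FV = PMT · [(1+i)^n − 1] / i = 5625 · 60.332601 = 339,370.8829

£339,370.88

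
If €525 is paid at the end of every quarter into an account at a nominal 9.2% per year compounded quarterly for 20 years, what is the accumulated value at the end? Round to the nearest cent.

With 4 periods per year: i = 0.023, n = 80.
FV = 525 × [(1+0.023)^80 − 1] / 0.023 = 525 × 224.637819 = 117,934.8550

€117,934.85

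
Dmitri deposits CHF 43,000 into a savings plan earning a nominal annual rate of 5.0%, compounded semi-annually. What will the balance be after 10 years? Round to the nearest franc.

CHF 70,461

i = 0.05/2 = 0.025 per half-year; n = 10·2 = 20.
43,000 × (1+0.025)^20 = 43,000 × 1.638616 = 70,460.5069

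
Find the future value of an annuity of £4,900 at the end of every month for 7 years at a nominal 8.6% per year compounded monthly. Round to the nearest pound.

i = 0.086/12 = 0.00716667 per month; n = 7·12 = 84.
Accumulation factor s(84|0.00716667) = 114.676901; FV = 4900 × 114.676901 = 561,916.8143

£561,917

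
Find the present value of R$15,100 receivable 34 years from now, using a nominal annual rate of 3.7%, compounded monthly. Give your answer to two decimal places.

i = 0.037/12 = 0.00308333 per month; n = 34·12 = 408.
Discount factor = (1+0.00308333)^(−408) = 0.284773; PV = 15,100 × 0.284773 = 4,300.0652

R$4,300.07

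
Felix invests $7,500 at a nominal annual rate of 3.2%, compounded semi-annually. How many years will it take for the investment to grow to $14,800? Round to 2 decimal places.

21.41 years

Periodic rate i = 0.032/2 = 0.016.
n = ln(14800/7500) / ln(1+0.016) = ln(1.97333) / 0.015873 = 42.8217 half-years
= 42.8217/2 years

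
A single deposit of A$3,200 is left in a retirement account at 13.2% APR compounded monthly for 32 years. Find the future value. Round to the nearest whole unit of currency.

A$213,596

i = 0.132/12 = 0.011 per month; n = 32·12 = 384.
FV = PV·(1+i)^n = 3,200 × 66.748844 = 213,596.2999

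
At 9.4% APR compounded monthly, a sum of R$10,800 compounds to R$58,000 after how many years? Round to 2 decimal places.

17.95 years

Periodic rate i = 0.094/12 = 0.00783333.
(1+i)^n = 58000/10800 = 5.37037, so n = ln 5.37037 / ln 1.00783 = 215.4219 months
= 215.4219/12 years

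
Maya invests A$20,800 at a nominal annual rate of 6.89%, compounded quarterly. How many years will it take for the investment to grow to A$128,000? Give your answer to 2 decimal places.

Periodic rate i = 0.0689/4 = 0.017225.
n = ln(128000/20800) / ln(1+0.017225) = ln(6.15385) / 0.017078 = 106.3967 quarters
= 106.3967/4 years

26.60 years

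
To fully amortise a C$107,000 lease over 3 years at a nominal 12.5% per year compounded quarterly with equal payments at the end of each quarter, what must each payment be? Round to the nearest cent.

C$10,829.81

i = 0.125/4 = 0.03125 per quarter; n = 3·4 = 12.
PMT = 107000 / ( [1 − (1+0.03125)^(−12)] / 0.03125 ) = 107000 / 9.880137 = 10,829.8097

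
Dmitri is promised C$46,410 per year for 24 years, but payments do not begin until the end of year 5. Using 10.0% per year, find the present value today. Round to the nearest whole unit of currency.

C$284,804

PV at t=4 (ordinary 24-year annuity): 46410 × a(24|0.1) = 46410 × 8.984744 = 416,981.9700
PV₀ = 416,981.9700 / (1+0.1)^4 = 416,981.9700 / 1.464100 = 284,804.2961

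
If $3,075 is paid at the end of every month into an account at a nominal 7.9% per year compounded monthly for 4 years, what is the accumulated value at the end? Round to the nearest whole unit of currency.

Periodic rate i = 0.079/12 = 0.00658333; n = 4 × 12 = 48 periods.
FV = 3075 × [(1+0.00658333)^48 − 1] / 0.00658333 = 3075 × 56.234506 = 172,921.1059

$172,921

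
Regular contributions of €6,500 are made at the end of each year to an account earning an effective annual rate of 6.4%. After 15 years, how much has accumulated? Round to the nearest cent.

Accumulation factor s(15|0.064) = 23.997735; FV = 6500 × 23.997735 = 155,985.2749

€155,985.27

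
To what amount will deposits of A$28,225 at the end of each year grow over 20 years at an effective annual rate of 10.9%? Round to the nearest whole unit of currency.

A$1,791,454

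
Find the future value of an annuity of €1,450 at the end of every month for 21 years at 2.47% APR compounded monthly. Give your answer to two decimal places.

i = 0.0247/12 = 0.00205833 per month; n = 21·12 = 252.
Accumulation factor s(252|0.00205833) = 329.852868; FV = 1450 × 329.852868 = 478,286.6588

€478,286.66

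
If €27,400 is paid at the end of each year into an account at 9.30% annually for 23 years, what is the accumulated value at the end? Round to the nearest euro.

€1,983,259

FV = 27400 × [(1+0.093)^23 − 1] / 0.093 = 27400 × 72.381714 = 1,983,258.9542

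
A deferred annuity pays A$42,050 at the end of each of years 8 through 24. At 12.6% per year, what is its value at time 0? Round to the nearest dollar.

A$126,080

Value one period before first payment (t=7): 42050 × [1 − (1+0.126)^(−17)] / 0.126 = 42050 × 6.880963 = 289,344.4850
PV₀ = 289,344.4850 / (1+0.126)^7 = 289,344.4850 / 2.294926 = 126,080.0799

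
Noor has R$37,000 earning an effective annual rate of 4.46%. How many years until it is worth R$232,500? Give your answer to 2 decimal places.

42.12 years

(1+i)^n = 232500/37000 = 6.28378, so n = ln 6.28378 / ln 1.0446 = 42.1224 years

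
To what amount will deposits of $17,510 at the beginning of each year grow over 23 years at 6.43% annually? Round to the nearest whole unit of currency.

FV = PMT · [(1+i)^n − 1] / i × (1+i) = 17510 · 52.842635 = 925,274.5388
(Beginning-of-period payments → annuity-due factor ×(1+i).)

$925,275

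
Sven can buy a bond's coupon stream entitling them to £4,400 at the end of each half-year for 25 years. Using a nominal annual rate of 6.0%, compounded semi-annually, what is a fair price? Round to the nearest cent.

With 2 periods per year: i = 0.03, n = 50.
PV = PMT · [1 − (1+i)^(−n)] / i = 4400 · 25.729764 = 113,210.9616

£113,210.96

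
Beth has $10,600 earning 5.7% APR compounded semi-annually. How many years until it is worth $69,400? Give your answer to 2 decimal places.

Periodic rate i = 0.057/2 = 0.0285.
n = ln(69400/10600) / ln(1+0.0285) = ln(6.54717) / 0.028101 = 66.8661 half-years
= 66.8661/2 years

33.43 years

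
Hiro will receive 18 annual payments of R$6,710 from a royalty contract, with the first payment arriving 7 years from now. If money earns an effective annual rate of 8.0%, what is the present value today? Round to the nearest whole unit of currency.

Value one period before first payment (t=6): 6710 × [1 − (1+0.08)^(−18)] / 0.08 = 6710 × 9.371887 = 62,885.3627
Discount back 6 years: 62,885.3627 × (1+0.08)^(−6) = 62,885.3627 × 0.630170 = 39,628.4455

R$39,628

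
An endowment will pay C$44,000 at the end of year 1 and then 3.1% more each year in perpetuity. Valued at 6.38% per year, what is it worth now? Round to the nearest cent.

PV = D₁/(r − g) = 44000/(0.0638 − 0.031) = 1,341,463.4146

C$1,341,463.41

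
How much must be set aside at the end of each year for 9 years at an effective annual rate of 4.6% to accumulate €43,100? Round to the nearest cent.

PMT = 43100 / ( [(1+0.046)^9 − 1] / 0.046 ) = 43100 / 10.846590 = 3,973.5990

€3,973.60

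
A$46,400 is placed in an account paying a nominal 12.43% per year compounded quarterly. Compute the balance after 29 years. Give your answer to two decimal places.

A$1,615,056.70

Periodic rate i = 0.1243/4 = 0.031075; n = 29 × 4 = 116 periods.
FV = 46,400 × (1 + 0.031075)^116 = 1,615,056.7037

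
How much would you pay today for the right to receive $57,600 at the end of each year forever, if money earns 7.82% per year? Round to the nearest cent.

$736,572.89

PV = C/r = 57600/0.0782 = 736,572.8900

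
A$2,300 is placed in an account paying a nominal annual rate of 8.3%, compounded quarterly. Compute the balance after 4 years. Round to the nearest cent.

A$3,194.76

i = 0.083/4 = 0.02075 per quarter; n = 4·4 = 16.
2,300 × (1+0.02075)^16 = 2,300 × 1.389025 = 3,194.7586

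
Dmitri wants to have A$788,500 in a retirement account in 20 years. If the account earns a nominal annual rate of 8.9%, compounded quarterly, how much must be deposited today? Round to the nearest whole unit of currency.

i = 0.089/4 = 0.02225 per quarter; n = 20·4 = 80.
Discount factor = (1+0.02225)^(−80) = 0.171961; PV = 788,500 × 0.171961 = 135,591.4046

A$135,591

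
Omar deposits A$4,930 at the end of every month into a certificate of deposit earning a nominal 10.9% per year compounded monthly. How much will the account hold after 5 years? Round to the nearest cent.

i = 0.109/12 = 0.00908333 per month; n = 5·12 = 60.
FV = PMT · [(1+i)^n − 1] / i = 4930 · 79.306845 = 390,982.7453

A$390,982.75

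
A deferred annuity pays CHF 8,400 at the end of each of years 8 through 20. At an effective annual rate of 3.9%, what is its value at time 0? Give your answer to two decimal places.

CHF 64,572.20

Value one period before first payment (t=7): 8400 × [1 − (1+0.039)^(−13)] / 0.039 = 8400 × 10.047897 = 84,402.3309
Discount back 7 years: 84,402.3309 × (1+0.039)^(−7) = 84,402.3309 × 0.765052 = 64,572.2036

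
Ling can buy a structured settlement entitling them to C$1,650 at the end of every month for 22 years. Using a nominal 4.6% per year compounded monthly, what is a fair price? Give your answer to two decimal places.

With 12 periods per year: i = 0.00383333, n = 264.
Annuity factor a(264|0.00383333) = 165.862120; PV = 1650 × 165.862120 = 273,672.4985

C$273,672.50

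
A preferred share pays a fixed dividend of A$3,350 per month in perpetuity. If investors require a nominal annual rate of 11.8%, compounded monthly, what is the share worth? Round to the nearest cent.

A$340,677.97

Periodic rate i = 0.118/12 = 0.00983333.
PV = PMT / i = 3350 / 0.00983333 = 340,677.9661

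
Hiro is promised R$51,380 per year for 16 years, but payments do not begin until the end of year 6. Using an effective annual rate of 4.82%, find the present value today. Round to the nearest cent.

Value one period before first payment (t=5): 51380 × [1 − (1+0.0482)^(−16)] / 0.0482 = 51380 × 10.977970 = 564,048.0833
PV₀ = 564,048.0833 / (1+0.0482)^5 = 564,048.0833 / 1.265379 = 445,754.1046

R$445,754.10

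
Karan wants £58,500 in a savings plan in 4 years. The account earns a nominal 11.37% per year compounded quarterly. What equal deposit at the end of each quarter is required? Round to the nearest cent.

i = 0.1137/4 = 0.028425 per quarter; n = 4·4 = 16.
FV-annuity factor = 19.908275; PMT = 58500 / 19.908275 = 2,938.4766

£2,938.48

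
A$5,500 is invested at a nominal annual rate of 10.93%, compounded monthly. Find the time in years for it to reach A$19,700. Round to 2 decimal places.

Periodic rate i = 0.1093/12 = 0.00910833.
n = ln(19700/5500) / ln(1+0.00910833) = ln(3.58182) / 0.009067 = 140.7142 months
= 140.7142/12 years

11.73 years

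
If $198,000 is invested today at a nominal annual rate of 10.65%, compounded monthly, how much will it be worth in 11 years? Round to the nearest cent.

With 12 periods per year: i = 0.008875, n = 132.
FV = PV·(1+i)^n = 198,000 × 3.210196 = 635,618.8264

$635,618.83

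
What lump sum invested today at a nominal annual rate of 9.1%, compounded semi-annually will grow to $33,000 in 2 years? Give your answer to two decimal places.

$27,619.63

With 2 periods per year: i = 0.0455, n = 4.
Discount factor = (1+0.0455)^(−4) = 0.836958; PV = 33,000 × 0.836958 = 27,619.6259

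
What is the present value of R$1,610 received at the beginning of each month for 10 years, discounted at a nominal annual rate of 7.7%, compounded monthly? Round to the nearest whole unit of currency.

R$135,311

i = 0.077/12 = 0.00641667 per month; n = 10·12 = 120.
Annuity factor a(120|0.00641667) × (1+i) = 84.044402; PV = 1610 × 84.044402 = 135,311.4872
(Beginning-of-period payments → annuity-due factor ×(1+i).)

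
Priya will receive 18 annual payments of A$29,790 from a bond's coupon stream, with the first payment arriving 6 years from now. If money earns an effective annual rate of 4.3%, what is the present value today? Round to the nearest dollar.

PV at t=5 (ordinary 18-year annuity): 29790 × a(18|0.043) = 29790 × 12.356128 = 368,089.0474
Discount back 5 years: 368,089.0474 × (1+0.043)^(−5) = 368,089.0474 × 0.810174 = 298,216.2831

A$298,216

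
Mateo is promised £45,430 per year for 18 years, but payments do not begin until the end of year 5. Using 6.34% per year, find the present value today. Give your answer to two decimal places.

£375,037.62

PV at t=4 (ordinary 18-year annuity): 45430 × a(18|0.0634) = 45430 × 10.556470 = 479,580.4359
Discount back 4 years: 479,580.4359 × (1+0.0634)^(−4) = 479,580.4359 × 0.782012 = 375,037.6202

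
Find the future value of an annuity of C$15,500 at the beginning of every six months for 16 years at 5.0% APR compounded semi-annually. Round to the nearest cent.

i = 0.05/2 = 0.025 per half-year; n = 16·2 = 32.
FV = PMT · [(1+i)^n − 1] / i × (1+i) = 15500 · 49.354034 = 764,987.5340
(Beginning-of-period payments → annuity-due factor ×(1+i).)

C$764,987.53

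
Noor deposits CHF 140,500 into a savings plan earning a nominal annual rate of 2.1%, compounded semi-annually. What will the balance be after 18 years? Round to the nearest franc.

With 2 periods per year: i = 0.0105, n = 36.
FV = 140,500 × (1 + 0.0105)^36 = 204,636.8146

CHF 204,637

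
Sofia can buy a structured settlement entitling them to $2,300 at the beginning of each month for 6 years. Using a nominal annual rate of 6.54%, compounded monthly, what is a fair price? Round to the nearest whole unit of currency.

$137,414

Periodic rate i = 0.0654/12 = 0.00545; n = 6 × 12 = 72 periods.
PV = 2300 × [1 − (1+0.00545)^(−72)] / 0.00545 × (1+i) = 2300 × 59.745150 = 137,413.8461
Payments are at the start of each period, so multiply by (1+i).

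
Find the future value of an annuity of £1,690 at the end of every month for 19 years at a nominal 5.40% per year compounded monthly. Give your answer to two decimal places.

£669,792.12

i = 0.054/12 = 0.0045 per month; n = 19·12 = 228.
Accumulation factor s(228|0.0045) = 396.326698; FV = 1690 × 396.326698 = 669,792.1204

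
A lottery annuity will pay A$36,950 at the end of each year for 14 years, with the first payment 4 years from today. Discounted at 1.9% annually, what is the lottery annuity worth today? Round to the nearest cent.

PV at t=3 (ordinary 14-year annuity): 36950 × a(14|0.019) = 36950 × 12.191888 = 450,490.2787
Discount back 3 years: 450,490.2787 × (1+0.019)^(−3) = 450,490.2787 × 0.945099 = 425,758.0534

A$425,758.05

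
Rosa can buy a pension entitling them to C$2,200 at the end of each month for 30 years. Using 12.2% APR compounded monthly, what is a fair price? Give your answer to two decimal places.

C$210,721.24

With 12 periods per year: i = 0.0101667, n = 360.
PV = 2200 × [1 − (1+0.0101667)^(−360)] / 0.0101667 = 2200 × 95.782380 = 210,721.2367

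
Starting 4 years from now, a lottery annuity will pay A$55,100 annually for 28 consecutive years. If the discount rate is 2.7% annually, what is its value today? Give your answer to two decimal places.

PV at t=3 (ordinary 28-year annuity): 55100 × a(28|0.027) = 55100 × 19.471404 = 1,072,874.3394
Discount back 3 years: 1,072,874.3394 × (1+0.027)^(−3) = 1,072,874.3394 × 0.923185 = 990,461.3369

A$990,461.34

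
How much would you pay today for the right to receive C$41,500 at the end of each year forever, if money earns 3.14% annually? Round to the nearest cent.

C$1,321,656.05

PV = PMT / i = 41500 / 0.0314 = 1,321,656.0510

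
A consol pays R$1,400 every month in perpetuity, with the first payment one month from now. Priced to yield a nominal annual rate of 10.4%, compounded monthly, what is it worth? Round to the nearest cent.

R$161,538.46

Periodic rate i = 0.104/12 = 0.00866667.
PV = PMT / i = 1400 / 0.00866667 = 161,538.4615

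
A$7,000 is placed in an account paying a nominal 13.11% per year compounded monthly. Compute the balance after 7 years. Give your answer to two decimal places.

Periodic rate i = 0.1311/12 = 0.010925; n = 7 × 12 = 84 periods.
FV = PV·(1+i)^n = 7,000 × 2.491097 = 17,437.6808

A$17,437.68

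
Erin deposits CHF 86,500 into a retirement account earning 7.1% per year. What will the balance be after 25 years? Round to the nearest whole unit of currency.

FV = 86,500 × (1 + 0.071)^25 = 480,565.8196

CHF 480,566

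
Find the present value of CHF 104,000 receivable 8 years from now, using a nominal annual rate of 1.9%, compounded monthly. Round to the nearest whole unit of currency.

CHF 89,346

i = 0.019/12 = 0.00158333 per month; n = 8·12 = 96.
Discount factor = (1+0.00158333)^(−96) = 0.859092; PV = 104,000 × 0.859092 = 89,345.5205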